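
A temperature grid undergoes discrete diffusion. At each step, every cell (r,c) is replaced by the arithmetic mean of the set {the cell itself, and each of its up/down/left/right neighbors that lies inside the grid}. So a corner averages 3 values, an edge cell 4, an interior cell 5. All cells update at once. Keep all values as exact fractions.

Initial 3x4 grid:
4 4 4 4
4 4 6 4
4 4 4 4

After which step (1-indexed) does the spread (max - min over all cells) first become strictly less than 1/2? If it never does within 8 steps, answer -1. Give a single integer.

Answer: 2

Derivation:
Step 1: max=9/2, min=4, spread=1/2
Step 2: max=223/50, min=4, spread=23/50
  -> spread < 1/2 first at step 2
Step 3: max=10411/2400, min=813/200, spread=131/480
Step 4: max=92951/21600, min=14791/3600, spread=841/4320
Step 5: max=37102051/8640000, min=2973373/720000, spread=56863/345600
Step 6: max=332574341/77760000, min=26909543/6480000, spread=386393/3110400
Step 7: max=132809723131/31104000000, min=10788358813/2592000000, spread=26795339/248832000
Step 8: max=7948775714129/1866240000000, min=649166149667/155520000000, spread=254051069/2985984000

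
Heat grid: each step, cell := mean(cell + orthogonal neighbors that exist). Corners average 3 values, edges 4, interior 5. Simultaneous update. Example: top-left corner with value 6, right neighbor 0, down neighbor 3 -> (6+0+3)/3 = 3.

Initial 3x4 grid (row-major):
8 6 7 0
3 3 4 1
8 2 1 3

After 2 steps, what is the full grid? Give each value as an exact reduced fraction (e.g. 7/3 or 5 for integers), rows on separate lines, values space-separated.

After step 1:
  17/3 6 17/4 8/3
  11/2 18/5 16/5 2
  13/3 7/2 5/2 5/3
After step 2:
  103/18 1171/240 967/240 107/36
  191/40 109/25 311/100 143/60
  40/9 209/60 163/60 37/18

Answer: 103/18 1171/240 967/240 107/36
191/40 109/25 311/100 143/60
40/9 209/60 163/60 37/18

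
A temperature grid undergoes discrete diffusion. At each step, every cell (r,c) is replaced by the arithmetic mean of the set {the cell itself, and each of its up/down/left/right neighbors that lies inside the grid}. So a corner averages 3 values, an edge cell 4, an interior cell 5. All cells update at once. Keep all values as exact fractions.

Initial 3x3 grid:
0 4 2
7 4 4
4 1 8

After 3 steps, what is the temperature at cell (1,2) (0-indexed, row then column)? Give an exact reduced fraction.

Answer: 5633/1440

Derivation:
Step 1: cell (1,2) = 9/2
Step 2: cell (1,2) = 97/24
Step 3: cell (1,2) = 5633/1440
Full grid after step 3:
  1517/432 557/160 391/108
  10771/2880 1153/300 5633/1440
  4 11741/2880 1807/432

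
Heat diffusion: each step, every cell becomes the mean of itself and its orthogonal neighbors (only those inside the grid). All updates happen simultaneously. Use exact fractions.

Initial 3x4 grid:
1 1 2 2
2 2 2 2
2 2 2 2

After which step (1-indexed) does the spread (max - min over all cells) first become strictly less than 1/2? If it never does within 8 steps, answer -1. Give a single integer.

Step 1: max=2, min=4/3, spread=2/3
Step 2: max=2, min=55/36, spread=17/36
  -> spread < 1/2 first at step 2
Step 3: max=2, min=218/135, spread=52/135
Step 4: max=3553/1800, min=217951/129600, spread=7573/25920
Step 5: max=52783/27000, min=13382999/7776000, spread=363701/1555200
Step 6: max=1392587/720000, min=817266001/466560000, spread=681043/3732480
Step 7: max=372917911/194400000, min=49617862859/27993600000, spread=163292653/1119744000
Step 8: max=11106860837/5832000000, min=3004404115681/1679616000000, spread=1554974443/13436928000

Answer: 2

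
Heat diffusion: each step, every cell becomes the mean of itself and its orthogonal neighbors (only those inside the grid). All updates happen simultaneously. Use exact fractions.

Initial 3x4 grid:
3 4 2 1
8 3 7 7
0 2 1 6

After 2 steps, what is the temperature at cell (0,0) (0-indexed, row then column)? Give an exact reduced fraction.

Step 1: cell (0,0) = 5
Step 2: cell (0,0) = 23/6
Full grid after step 2:
  23/6 163/40 83/24 145/36
  499/120 84/25 431/100 69/16
  25/9 409/120 85/24 167/36

Answer: 23/6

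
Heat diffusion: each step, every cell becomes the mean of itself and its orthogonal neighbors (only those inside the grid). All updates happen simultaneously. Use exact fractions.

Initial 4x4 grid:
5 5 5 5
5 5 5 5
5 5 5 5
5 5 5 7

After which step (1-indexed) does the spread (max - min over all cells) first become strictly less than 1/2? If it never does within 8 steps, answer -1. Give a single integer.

Step 1: max=17/3, min=5, spread=2/3
Step 2: max=50/9, min=5, spread=5/9
Step 3: max=581/108, min=5, spread=41/108
  -> spread < 1/2 first at step 3
Step 4: max=17243/3240, min=5, spread=1043/3240
Step 5: max=511553/97200, min=5, spread=25553/97200
Step 6: max=15251459/2916000, min=45079/9000, spread=645863/2916000
Step 7: max=455041691/87480000, min=300971/60000, spread=16225973/87480000
Step 8: max=13599477983/2624400000, min=135701/27000, spread=409340783/2624400000

Answer: 3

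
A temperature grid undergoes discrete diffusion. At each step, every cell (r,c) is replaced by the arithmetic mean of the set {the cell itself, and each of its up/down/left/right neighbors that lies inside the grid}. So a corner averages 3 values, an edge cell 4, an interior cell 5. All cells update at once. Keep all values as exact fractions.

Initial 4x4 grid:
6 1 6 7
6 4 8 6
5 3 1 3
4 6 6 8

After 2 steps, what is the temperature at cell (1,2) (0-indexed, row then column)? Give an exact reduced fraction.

Step 1: cell (1,2) = 5
Step 2: cell (1,2) = 251/50
Full grid after step 2:
  83/18 1109/240 253/48 107/18
  1109/240 227/50 251/50 131/24
  371/80 433/100 91/20 611/120
  19/4 47/10 149/30 185/36

Answer: 251/50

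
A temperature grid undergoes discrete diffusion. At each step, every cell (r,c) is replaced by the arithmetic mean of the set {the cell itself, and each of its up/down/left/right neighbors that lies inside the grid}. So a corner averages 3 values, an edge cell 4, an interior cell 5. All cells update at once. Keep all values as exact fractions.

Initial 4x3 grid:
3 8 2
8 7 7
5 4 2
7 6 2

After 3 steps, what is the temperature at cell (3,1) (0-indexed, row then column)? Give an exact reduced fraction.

Step 1: cell (3,1) = 19/4
Step 2: cell (3,1) = 1133/240
Step 3: cell (3,1) = 70087/14400
Full grid after step 3:
  12863/2160 2207/400 11653/2160
  41261/7200 1397/250 35461/7200
  13597/2400 30053/6000 33191/7200
  1913/360 70087/14400 2297/540

Answer: 70087/14400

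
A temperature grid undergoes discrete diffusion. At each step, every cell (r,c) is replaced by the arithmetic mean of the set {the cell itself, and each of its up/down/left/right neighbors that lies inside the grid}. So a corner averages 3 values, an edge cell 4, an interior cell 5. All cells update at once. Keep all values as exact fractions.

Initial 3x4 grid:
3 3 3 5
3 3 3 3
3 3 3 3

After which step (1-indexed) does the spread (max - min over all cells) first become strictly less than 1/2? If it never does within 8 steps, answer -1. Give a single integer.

Answer: 3

Derivation:
Step 1: max=11/3, min=3, spread=2/3
Step 2: max=32/9, min=3, spread=5/9
Step 3: max=365/108, min=3, spread=41/108
  -> spread < 1/2 first at step 3
Step 4: max=43097/12960, min=3, spread=4217/12960
Step 5: max=2541949/777600, min=10879/3600, spread=38417/155520
Step 6: max=151168211/46656000, min=218597/72000, spread=1903471/9331200
Step 7: max=8999069089/2799360000, min=6595759/2160000, spread=18038617/111974400
Step 8: max=537152982851/167961600000, min=596126759/194400000, spread=883978523/6718464000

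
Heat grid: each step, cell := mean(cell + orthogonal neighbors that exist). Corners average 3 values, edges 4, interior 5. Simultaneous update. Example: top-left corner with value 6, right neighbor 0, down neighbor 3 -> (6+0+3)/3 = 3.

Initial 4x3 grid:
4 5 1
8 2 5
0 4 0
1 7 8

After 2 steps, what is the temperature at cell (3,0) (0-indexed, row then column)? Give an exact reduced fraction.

Answer: 131/36

Derivation:
Step 1: cell (3,0) = 8/3
Step 2: cell (3,0) = 131/36
Full grid after step 2:
  73/18 257/60 26/9
  1033/240 159/50 883/240
  721/240 199/50 277/80
  131/36 229/60 19/4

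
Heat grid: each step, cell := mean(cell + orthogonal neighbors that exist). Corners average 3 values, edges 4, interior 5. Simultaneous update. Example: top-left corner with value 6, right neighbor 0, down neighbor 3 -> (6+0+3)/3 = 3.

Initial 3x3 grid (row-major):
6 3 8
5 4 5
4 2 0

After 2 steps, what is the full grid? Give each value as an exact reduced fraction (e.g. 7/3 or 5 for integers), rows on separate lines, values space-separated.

After step 1:
  14/3 21/4 16/3
  19/4 19/5 17/4
  11/3 5/2 7/3
After step 2:
  44/9 381/80 89/18
  1013/240 411/100 943/240
  131/36 123/40 109/36

Answer: 44/9 381/80 89/18
1013/240 411/100 943/240
131/36 123/40 109/36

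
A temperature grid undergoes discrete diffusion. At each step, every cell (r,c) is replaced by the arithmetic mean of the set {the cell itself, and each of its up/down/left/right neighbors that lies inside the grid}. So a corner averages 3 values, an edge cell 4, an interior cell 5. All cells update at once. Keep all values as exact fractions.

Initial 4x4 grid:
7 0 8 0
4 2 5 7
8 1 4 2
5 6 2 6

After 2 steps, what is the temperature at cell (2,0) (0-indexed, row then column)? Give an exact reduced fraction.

Step 1: cell (2,0) = 9/2
Step 2: cell (2,0) = 1217/240
Full grid after step 2:
  79/18 407/120 177/40 47/12
  949/240 213/50 343/100 369/80
  1217/240 87/25 429/100 863/240
  43/9 139/30 53/15 151/36

Answer: 1217/240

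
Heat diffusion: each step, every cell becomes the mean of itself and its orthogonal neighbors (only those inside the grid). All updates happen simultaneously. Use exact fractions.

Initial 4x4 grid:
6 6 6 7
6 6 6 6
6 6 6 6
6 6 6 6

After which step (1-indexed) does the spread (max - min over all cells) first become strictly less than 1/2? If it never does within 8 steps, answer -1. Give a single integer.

Step 1: max=19/3, min=6, spread=1/3
  -> spread < 1/2 first at step 1
Step 2: max=113/18, min=6, spread=5/18
Step 3: max=1337/216, min=6, spread=41/216
Step 4: max=39923/6480, min=6, spread=1043/6480
Step 5: max=1191953/194400, min=6, spread=25553/194400
Step 6: max=35663459/5832000, min=108079/18000, spread=645863/5832000
Step 7: max=1067401691/174960000, min=720971/120000, spread=16225973/174960000
Step 8: max=31970277983/5248800000, min=324701/54000, spread=409340783/5248800000

Answer: 1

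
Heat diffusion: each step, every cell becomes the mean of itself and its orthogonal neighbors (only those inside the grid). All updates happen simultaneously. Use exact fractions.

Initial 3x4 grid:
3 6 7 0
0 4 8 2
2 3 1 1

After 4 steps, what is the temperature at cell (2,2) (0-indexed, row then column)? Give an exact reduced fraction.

Step 1: cell (2,2) = 13/4
Step 2: cell (2,2) = 689/240
Step 3: cell (2,2) = 21941/7200
Step 4: cell (2,2) = 660467/216000
Full grid after step 4:
  50333/14400 272249/72000 91663/24000 158269/43200
  2735683/864000 1221017/360000 1258867/360000 2845913/864000
  367397/129600 652747/216000 660467/216000 389407/129600

Answer: 660467/216000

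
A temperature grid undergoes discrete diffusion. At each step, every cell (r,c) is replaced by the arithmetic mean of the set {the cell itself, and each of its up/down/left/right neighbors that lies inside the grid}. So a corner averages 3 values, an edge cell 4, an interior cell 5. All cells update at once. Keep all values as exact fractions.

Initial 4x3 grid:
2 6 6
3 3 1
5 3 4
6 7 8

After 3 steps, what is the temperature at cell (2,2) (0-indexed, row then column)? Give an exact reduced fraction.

Answer: 8159/1800

Derivation:
Step 1: cell (2,2) = 4
Step 2: cell (2,2) = 547/120
Step 3: cell (2,2) = 8159/1800
Full grid after step 3:
  8047/2160 6133/1600 8387/2160
  6979/1800 7721/2000 7229/1800
  1339/300 3421/750 8159/1800
  623/120 18823/3600 5647/1080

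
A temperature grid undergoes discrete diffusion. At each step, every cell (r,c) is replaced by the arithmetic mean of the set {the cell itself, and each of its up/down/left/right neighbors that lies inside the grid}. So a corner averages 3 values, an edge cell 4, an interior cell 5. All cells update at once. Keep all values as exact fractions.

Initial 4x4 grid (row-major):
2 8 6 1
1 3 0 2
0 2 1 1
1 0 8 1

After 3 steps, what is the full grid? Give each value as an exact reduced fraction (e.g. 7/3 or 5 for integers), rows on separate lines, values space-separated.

After step 1:
  11/3 19/4 15/4 3
  3/2 14/5 12/5 1
  1 6/5 12/5 5/4
  1/3 11/4 5/2 10/3
After step 2:
  119/36 449/120 139/40 31/12
  269/120 253/100 247/100 153/80
  121/120 203/100 39/20 479/240
  49/36 407/240 659/240 85/36
After step 3:
  418/135 11747/3600 1227/400 1913/720
  8177/3600 976/375 987/400 5377/2400
  5977/3600 11057/6000 1343/600 2959/1440
  2927/2160 14099/7200 3151/1440 2557/1080

Answer: 418/135 11747/3600 1227/400 1913/720
8177/3600 976/375 987/400 5377/2400
5977/3600 11057/6000 1343/600 2959/1440
2927/2160 14099/7200 3151/1440 2557/1080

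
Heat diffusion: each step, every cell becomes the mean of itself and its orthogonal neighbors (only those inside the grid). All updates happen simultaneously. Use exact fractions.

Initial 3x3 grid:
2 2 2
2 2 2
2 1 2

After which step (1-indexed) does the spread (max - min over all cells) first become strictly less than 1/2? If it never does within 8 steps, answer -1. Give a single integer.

Answer: 1

Derivation:
Step 1: max=2, min=5/3, spread=1/3
  -> spread < 1/2 first at step 1
Step 2: max=2, min=413/240, spread=67/240
Step 3: max=393/200, min=3883/2160, spread=1807/10800
Step 4: max=10439/5400, min=1570037/864000, spread=33401/288000
Step 5: max=1036609/540000, min=14322067/7776000, spread=3025513/38880000
Step 6: max=54844051/28800000, min=5755873133/3110400000, spread=53531/995328
Step 7: max=14760883949/7776000000, min=347215074151/186624000000, spread=450953/11943936
Step 8: max=1765231389481/933120000000, min=20885976439397/11197440000000, spread=3799043/143327232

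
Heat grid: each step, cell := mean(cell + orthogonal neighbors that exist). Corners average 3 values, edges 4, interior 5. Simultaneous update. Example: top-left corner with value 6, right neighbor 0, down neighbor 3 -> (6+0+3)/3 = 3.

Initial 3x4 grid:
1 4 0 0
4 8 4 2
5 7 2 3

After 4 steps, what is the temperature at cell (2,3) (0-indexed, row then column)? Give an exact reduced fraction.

Answer: 396067/129600

Derivation:
Step 1: cell (2,3) = 7/3
Step 2: cell (2,3) = 103/36
Step 3: cell (2,3) = 6287/2160
Step 4: cell (2,3) = 396067/129600
Full grid after step 4:
  7001/1800 253649/72000 608827/216000 310217/129600
  1870579/432000 177509/45000 390349/120000 254267/96000
  300011/64800 234893/54000 97369/27000 396067/129600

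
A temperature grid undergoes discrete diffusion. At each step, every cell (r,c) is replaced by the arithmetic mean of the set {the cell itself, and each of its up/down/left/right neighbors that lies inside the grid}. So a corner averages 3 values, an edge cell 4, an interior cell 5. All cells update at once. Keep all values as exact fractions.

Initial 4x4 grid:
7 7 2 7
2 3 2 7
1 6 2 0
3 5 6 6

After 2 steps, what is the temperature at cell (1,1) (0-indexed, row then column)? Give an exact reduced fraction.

Answer: 93/25

Derivation:
Step 1: cell (1,1) = 4
Step 2: cell (1,1) = 93/25
Full grid after step 2:
  40/9 223/48 1067/240 83/18
  187/48 93/25 189/50 977/240
  253/80 93/25 183/50 299/80
  11/3 323/80 339/80 25/6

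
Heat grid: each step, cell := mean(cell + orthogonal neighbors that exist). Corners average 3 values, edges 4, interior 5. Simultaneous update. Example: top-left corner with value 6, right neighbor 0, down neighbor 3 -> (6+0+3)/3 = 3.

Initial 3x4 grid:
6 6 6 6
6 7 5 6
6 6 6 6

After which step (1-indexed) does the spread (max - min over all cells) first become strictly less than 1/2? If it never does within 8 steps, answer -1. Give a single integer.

Answer: 2

Derivation:
Step 1: max=25/4, min=23/4, spread=1/2
Step 2: max=37/6, min=35/6, spread=1/3
  -> spread < 1/2 first at step 2
Step 3: max=5891/960, min=5629/960, spread=131/480
Step 4: max=52681/8640, min=50999/8640, spread=841/4320
Step 5: max=4204063/691200, min=4090337/691200, spread=56863/345600
Step 6: max=37711193/6220800, min=36938407/6220800, spread=386393/3110400
Step 7: max=3012779339/497664000, min=2959188661/497664000, spread=26795339/248832000
Step 8: max=36085859069/5971968000, min=35577756931/5971968000, spread=254051069/2985984000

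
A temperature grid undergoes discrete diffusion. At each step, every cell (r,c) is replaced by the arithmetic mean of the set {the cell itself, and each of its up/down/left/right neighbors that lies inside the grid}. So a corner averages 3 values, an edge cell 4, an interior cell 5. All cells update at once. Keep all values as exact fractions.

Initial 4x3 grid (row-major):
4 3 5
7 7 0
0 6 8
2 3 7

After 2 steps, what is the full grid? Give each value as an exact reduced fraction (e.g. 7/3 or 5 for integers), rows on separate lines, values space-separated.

Answer: 167/36 1001/240 149/36
1051/240 473/100 1051/240
883/240 229/50 421/80
119/36 509/120 21/4

Derivation:
After step 1:
  14/3 19/4 8/3
  9/2 23/5 5
  15/4 24/5 21/4
  5/3 9/2 6
After step 2:
  167/36 1001/240 149/36
  1051/240 473/100 1051/240
  883/240 229/50 421/80
  119/36 509/120 21/4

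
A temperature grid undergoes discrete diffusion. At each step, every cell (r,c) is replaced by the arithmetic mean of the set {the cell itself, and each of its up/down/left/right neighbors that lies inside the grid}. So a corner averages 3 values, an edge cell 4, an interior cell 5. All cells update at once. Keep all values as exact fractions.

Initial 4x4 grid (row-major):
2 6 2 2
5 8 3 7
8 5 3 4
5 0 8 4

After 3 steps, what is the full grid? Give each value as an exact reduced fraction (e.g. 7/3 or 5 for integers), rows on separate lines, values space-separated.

Answer: 10469/2160 32843/7200 29491/7200 8521/2160
1144/225 28883/6000 26431/6000 1891/450
1144/225 28769/6000 27581/6000 40/9
10343/2160 33773/7200 6433/1440 9851/2160

Derivation:
After step 1:
  13/3 9/2 13/4 11/3
  23/4 27/5 23/5 4
  23/4 24/5 23/5 9/2
  13/3 9/2 15/4 16/3
After step 2:
  175/36 1049/240 961/240 131/36
  637/120 501/100 437/100 503/120
  619/120 501/100 89/20 553/120
  175/36 1043/240 1091/240 163/36
After step 3:
  10469/2160 32843/7200 29491/7200 8521/2160
  1144/225 28883/6000 26431/6000 1891/450
  1144/225 28769/6000 27581/6000 40/9
  10343/2160 33773/7200 6433/1440 9851/2160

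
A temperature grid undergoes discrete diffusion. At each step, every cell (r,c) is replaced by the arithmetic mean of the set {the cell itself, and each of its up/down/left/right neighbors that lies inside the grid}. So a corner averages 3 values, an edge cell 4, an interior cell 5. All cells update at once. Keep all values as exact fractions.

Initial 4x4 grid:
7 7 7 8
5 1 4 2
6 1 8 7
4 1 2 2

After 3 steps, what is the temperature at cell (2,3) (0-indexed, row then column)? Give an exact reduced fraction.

Answer: 3929/900

Derivation:
Step 1: cell (2,3) = 19/4
Step 2: cell (2,3) = 271/60
Step 3: cell (2,3) = 3929/900
Full grid after step 3:
  11291/2160 4693/900 1217/225 2941/540
  33269/7200 27353/6000 356/75 2269/450
  27589/7200 1133/300 4847/1200 3929/900
  923/270 23599/7200 25807/7200 8449/2160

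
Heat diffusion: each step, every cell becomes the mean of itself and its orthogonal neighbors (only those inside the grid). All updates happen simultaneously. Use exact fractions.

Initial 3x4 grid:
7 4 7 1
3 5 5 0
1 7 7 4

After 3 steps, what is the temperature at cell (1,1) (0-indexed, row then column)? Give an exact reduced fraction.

Step 1: cell (1,1) = 24/5
Step 2: cell (1,1) = 487/100
Step 3: cell (1,1) = 27893/6000
Full grid after step 3:
  628/135 8509/1800 15113/3600 3929/1080
  16363/3600 27893/6000 26243/6000 26891/7200
  9583/2160 33661/7200 32401/7200 8773/2160

Answer: 27893/6000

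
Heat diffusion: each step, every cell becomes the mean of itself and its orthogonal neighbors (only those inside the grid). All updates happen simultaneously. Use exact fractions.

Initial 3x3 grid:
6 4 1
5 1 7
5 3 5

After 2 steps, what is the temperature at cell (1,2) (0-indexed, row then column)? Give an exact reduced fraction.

Answer: 33/8

Derivation:
Step 1: cell (1,2) = 7/2
Step 2: cell (1,2) = 33/8
Full grid after step 2:
  49/12 4 7/2
  211/48 73/20 33/8
  145/36 101/24 4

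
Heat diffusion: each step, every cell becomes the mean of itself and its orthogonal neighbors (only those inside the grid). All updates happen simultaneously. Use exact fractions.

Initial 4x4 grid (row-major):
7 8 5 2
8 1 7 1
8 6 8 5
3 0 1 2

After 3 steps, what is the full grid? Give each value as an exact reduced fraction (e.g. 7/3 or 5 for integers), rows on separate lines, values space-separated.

After step 1:
  23/3 21/4 11/2 8/3
  6 6 22/5 15/4
  25/4 23/5 27/5 4
  11/3 5/2 11/4 8/3
After step 2:
  227/36 293/48 1069/240 143/36
  311/48 21/4 501/100 889/240
  1231/240 99/20 423/100 949/240
  149/36 811/240 799/240 113/36
After step 3:
  170/27 7961/1440 35173/7200 4367/1080
  8339/1440 4169/750 13589/3000 29953/7200
  7451/1440 13763/3000 3221/750 27049/7200
  4553/1080 5687/1440 25339/7200 469/135

Answer: 170/27 7961/1440 35173/7200 4367/1080
8339/1440 4169/750 13589/3000 29953/7200
7451/1440 13763/3000 3221/750 27049/7200
4553/1080 5687/1440 25339/7200 469/135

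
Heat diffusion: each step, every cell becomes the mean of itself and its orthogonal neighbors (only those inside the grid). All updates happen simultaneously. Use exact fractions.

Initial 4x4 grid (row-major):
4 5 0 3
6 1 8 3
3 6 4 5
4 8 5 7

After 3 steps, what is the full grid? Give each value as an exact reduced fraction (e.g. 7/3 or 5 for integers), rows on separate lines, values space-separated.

Answer: 2989/720 2179/600 457/120 611/180
9871/2400 1779/400 197/50 17/4
11599/2400 2339/500 30511/6000 1076/225
223/45 12809/2400 38347/7200 11821/2160

Derivation:
After step 1:
  5 5/2 4 2
  7/2 26/5 16/5 19/4
  19/4 22/5 28/5 19/4
  5 23/4 6 17/3
After step 2:
  11/3 167/40 117/40 43/12
  369/80 94/25 91/20 147/40
  353/80 257/50 479/100 623/120
  31/6 423/80 1381/240 197/36
After step 3:
  2989/720 2179/600 457/120 611/180
  9871/2400 1779/400 197/50 17/4
  11599/2400 2339/500 30511/6000 1076/225
  223/45 12809/2400 38347/7200 11821/2160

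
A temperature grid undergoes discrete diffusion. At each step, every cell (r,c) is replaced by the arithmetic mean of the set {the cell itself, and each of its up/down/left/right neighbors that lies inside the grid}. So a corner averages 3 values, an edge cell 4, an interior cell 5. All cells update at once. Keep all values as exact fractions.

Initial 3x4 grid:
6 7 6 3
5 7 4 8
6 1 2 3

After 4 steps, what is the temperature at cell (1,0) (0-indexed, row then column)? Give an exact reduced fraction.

Step 1: cell (1,0) = 6
Step 2: cell (1,0) = 26/5
Step 3: cell (1,0) = 1603/300
Step 4: cell (1,0) = 91937/18000
Full grid after step 4:
  60017/10800 192439/36000 566297/108000 323227/64800
  91937/18000 75791/15000 282389/60000 682111/144000
  51767/10800 53813/12000 476797/108000 277727/64800

Answer: 91937/18000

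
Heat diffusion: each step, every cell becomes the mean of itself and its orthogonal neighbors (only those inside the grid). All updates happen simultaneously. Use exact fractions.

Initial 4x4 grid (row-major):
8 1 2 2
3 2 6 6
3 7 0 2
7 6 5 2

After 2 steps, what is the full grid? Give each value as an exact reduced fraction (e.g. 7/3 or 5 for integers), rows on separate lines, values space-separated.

Answer: 15/4 69/20 47/15 121/36
21/5 357/100 71/20 391/120
269/60 453/100 331/100 27/8
199/36 553/120 33/8 35/12

Derivation:
After step 1:
  4 13/4 11/4 10/3
  4 19/5 16/5 4
  5 18/5 4 5/2
  16/3 25/4 13/4 3
After step 2:
  15/4 69/20 47/15 121/36
  21/5 357/100 71/20 391/120
  269/60 453/100 331/100 27/8
  199/36 553/120 33/8 35/12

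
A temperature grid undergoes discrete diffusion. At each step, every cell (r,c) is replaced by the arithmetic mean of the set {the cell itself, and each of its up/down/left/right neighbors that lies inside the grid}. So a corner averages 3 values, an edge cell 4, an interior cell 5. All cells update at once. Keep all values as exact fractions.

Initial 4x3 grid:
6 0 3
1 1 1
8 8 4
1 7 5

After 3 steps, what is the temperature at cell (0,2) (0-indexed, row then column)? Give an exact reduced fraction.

Step 1: cell (0,2) = 4/3
Step 2: cell (0,2) = 73/36
Step 3: cell (0,2) = 4817/2160
Full grid after step 3:
  1493/540 18673/7200 4817/2160
  6467/1800 18769/6000 22193/7200
  15799/3600 13427/3000 29573/7200
  10991/2160 71441/14400 2669/540

Answer: 4817/2160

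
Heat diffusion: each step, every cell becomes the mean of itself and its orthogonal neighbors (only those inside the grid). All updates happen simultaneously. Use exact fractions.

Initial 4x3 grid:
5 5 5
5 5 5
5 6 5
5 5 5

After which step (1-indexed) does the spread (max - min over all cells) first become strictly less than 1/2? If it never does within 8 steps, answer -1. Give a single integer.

Step 1: max=21/4, min=5, spread=1/4
  -> spread < 1/2 first at step 1
Step 2: max=523/100, min=5, spread=23/100
Step 3: max=24811/4800, min=2013/400, spread=131/960
Step 4: max=222551/43200, min=36391/7200, spread=841/8640
Step 5: max=88942051/17280000, min=7293373/1440000, spread=56863/691200
Step 6: max=799134341/155520000, min=65789543/12960000, spread=386393/6220800
Step 7: max=319433723131/62208000000, min=26340358813/5184000000, spread=26795339/497664000
Step 8: max=19146215714129/3732480000000, min=1582286149667/311040000000, spread=254051069/5971968000

Answer: 1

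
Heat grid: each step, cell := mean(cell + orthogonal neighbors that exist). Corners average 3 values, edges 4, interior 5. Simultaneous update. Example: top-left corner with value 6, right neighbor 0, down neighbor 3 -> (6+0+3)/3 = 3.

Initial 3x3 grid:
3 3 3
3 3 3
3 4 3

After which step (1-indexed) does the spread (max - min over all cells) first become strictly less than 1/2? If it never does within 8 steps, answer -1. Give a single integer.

Answer: 1

Derivation:
Step 1: max=10/3, min=3, spread=1/3
  -> spread < 1/2 first at step 1
Step 2: max=787/240, min=3, spread=67/240
Step 3: max=6917/2160, min=607/200, spread=1807/10800
Step 4: max=2749963/864000, min=16561/5400, spread=33401/288000
Step 5: max=24557933/7776000, min=1663391/540000, spread=3025513/38880000
Step 6: max=9796126867/3110400000, min=89155949/28800000, spread=53531/995328
Step 7: max=585904925849/186624000000, min=24119116051/7776000000, spread=450953/11943936
Step 8: max=35101223560603/11197440000000, min=2900368610519/933120000000, spread=3799043/143327232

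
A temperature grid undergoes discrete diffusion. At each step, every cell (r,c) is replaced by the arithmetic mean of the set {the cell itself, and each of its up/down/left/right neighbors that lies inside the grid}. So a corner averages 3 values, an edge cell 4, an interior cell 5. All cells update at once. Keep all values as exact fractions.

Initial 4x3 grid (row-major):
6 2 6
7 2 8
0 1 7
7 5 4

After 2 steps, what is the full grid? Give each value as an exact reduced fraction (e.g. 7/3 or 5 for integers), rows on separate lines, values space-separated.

After step 1:
  5 4 16/3
  15/4 4 23/4
  15/4 3 5
  4 17/4 16/3
After step 2:
  17/4 55/12 181/36
  33/8 41/10 241/48
  29/8 4 229/48
  4 199/48 175/36

Answer: 17/4 55/12 181/36
33/8 41/10 241/48
29/8 4 229/48
4 199/48 175/36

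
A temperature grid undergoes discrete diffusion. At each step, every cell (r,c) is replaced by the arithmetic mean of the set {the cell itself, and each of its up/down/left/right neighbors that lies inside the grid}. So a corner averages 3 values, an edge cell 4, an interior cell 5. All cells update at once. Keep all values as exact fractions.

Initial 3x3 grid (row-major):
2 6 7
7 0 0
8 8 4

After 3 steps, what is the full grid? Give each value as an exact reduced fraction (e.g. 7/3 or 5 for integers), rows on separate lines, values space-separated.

After step 1:
  5 15/4 13/3
  17/4 21/5 11/4
  23/3 5 4
After step 2:
  13/3 1037/240 65/18
  1267/240 399/100 917/240
  203/36 313/60 47/12
After step 3:
  209/45 58519/14400 4231/1080
  69269/14400 9051/2000 55219/14400
  11617/2160 8443/1800 3109/720

Answer: 209/45 58519/14400 4231/1080
69269/14400 9051/2000 55219/14400
11617/2160 8443/1800 3109/720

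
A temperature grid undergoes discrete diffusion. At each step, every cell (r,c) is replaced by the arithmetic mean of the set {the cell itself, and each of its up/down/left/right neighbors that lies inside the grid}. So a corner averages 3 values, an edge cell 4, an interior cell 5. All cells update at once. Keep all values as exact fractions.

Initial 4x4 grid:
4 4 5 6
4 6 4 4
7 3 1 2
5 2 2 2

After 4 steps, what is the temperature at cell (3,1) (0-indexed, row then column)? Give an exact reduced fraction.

Answer: 741211/216000

Derivation:
Step 1: cell (3,1) = 3
Step 2: cell (3,1) = 793/240
Step 3: cell (3,1) = 24049/7200
Step 4: cell (3,1) = 741211/216000
Full grid after step 4:
  9817/2160 31729/7200 154393/36000 89627/21600
  15763/3600 125581/30000 46201/12000 266591/72000
  223699/54000 668347/180000 48487/15000 23871/8000
  250429/64800 741211/216000 203809/72000 1163/450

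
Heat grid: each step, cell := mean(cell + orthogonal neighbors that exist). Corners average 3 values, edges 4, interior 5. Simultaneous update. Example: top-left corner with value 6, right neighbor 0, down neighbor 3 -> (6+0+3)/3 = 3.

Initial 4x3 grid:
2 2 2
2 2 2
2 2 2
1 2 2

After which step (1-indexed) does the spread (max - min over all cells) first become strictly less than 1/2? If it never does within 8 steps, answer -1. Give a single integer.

Answer: 1

Derivation:
Step 1: max=2, min=5/3, spread=1/3
  -> spread < 1/2 first at step 1
Step 2: max=2, min=31/18, spread=5/18
Step 3: max=2, min=391/216, spread=41/216
Step 4: max=2, min=47623/25920, spread=4217/25920
Step 5: max=14321/7200, min=2901251/1555200, spread=38417/311040
Step 6: max=285403/144000, min=175423789/93312000, spread=1903471/18662400
Step 7: max=8524241/4320000, min=10596450911/5598720000, spread=18038617/223948800
Step 8: max=764673241/388800000, min=638578217149/335923200000, spread=883978523/13436928000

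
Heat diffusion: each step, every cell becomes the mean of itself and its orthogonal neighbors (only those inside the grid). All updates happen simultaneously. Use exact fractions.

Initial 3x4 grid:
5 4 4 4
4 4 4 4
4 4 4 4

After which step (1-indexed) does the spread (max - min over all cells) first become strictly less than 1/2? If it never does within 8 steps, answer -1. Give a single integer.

Answer: 1

Derivation:
Step 1: max=13/3, min=4, spread=1/3
  -> spread < 1/2 first at step 1
Step 2: max=77/18, min=4, spread=5/18
Step 3: max=905/216, min=4, spread=41/216
Step 4: max=107897/25920, min=4, spread=4217/25920
Step 5: max=6429949/1555200, min=28879/7200, spread=38417/311040
Step 6: max=384448211/93312000, min=578597/144000, spread=1903471/18662400
Step 7: max=22995869089/5598720000, min=17395759/4320000, spread=18038617/223948800
Step 8: max=1376960982851/335923200000, min=1568126759/388800000, spread=883978523/13436928000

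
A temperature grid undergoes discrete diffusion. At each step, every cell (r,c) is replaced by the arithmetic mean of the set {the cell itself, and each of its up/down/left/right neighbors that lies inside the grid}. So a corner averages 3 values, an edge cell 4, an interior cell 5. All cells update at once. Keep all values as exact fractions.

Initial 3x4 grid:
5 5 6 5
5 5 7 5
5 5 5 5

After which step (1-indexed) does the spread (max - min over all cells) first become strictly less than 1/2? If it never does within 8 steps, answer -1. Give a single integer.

Answer: 3

Derivation:
Step 1: max=23/4, min=5, spread=3/4
Step 2: max=111/20, min=5, spread=11/20
Step 3: max=493/90, min=613/120, spread=133/360
  -> spread < 1/2 first at step 3
Step 4: max=70747/12960, min=3697/720, spread=4201/12960
Step 5: max=843037/155520, min=12433/2400, spread=186893/777600
Step 6: max=252185899/46656000, min=6739879/1296000, spread=1910051/9331200
Step 7: max=15072066641/2799360000, min=406157461/77760000, spread=90079609/559872000
Step 8: max=902082342979/167961600000, min=8145148813/1555200000, spread=896250847/6718464000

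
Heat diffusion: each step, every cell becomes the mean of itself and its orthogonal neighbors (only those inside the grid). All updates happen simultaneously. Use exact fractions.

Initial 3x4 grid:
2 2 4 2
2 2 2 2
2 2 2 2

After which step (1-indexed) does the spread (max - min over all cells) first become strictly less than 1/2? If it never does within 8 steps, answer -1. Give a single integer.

Answer: 3

Derivation:
Step 1: max=8/3, min=2, spread=2/3
Step 2: max=151/60, min=2, spread=31/60
Step 3: max=1291/540, min=2, spread=211/540
  -> spread < 1/2 first at step 3
Step 4: max=124897/54000, min=1847/900, spread=14077/54000
Step 5: max=1112407/486000, min=111683/54000, spread=5363/24300
Step 6: max=32900809/14580000, min=62869/30000, spread=93859/583200
Step 7: max=1959874481/874800000, min=102536467/48600000, spread=4568723/34992000
Step 8: max=116756435629/52488000000, min=3097618889/1458000000, spread=8387449/83980800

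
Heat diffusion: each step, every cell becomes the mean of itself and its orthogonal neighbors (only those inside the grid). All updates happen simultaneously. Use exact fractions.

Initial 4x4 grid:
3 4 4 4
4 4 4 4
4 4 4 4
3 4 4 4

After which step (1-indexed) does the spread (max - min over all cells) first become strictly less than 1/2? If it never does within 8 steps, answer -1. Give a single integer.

Answer: 1

Derivation:
Step 1: max=4, min=11/3, spread=1/3
  -> spread < 1/2 first at step 1
Step 2: max=4, min=67/18, spread=5/18
Step 3: max=4, min=1637/432, spread=91/432
Step 4: max=299/75, min=49439/12960, spread=11141/64800
Step 5: max=143131/36000, min=496871/129600, spread=92003/648000
Step 6: max=178433/45000, min=74765143/19440000, spread=2317913/19440000
Step 7: max=41017/10368, min=2248641727/583200000, spread=58564523/583200000
Step 8: max=1918861007/486000000, min=67602473419/17496000000, spread=1476522833/17496000000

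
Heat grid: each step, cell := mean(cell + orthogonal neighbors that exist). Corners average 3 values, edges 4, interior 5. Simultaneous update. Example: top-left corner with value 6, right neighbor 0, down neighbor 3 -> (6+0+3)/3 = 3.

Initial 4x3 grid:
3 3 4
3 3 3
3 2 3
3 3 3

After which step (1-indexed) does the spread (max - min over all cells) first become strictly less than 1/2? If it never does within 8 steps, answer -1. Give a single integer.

Answer: 3

Derivation:
Step 1: max=10/3, min=11/4, spread=7/12
Step 2: max=59/18, min=277/100, spread=457/900
Step 3: max=6773/2160, min=13589/4800, spread=13159/43200
  -> spread < 1/2 first at step 3
Step 4: max=402847/129600, min=123049/43200, spread=337/1296
Step 5: max=23804873/7776000, min=49601309/17280000, spread=29685679/155520000
Step 6: max=1420057507/466560000, min=447830419/155520000, spread=61253/373248
Step 7: max=84629853713/27993600000, min=27012260321/9331200000, spread=14372291/111974400
Step 8: max=5058154795267/1679616000000, min=1625854456339/559872000000, spread=144473141/1343692800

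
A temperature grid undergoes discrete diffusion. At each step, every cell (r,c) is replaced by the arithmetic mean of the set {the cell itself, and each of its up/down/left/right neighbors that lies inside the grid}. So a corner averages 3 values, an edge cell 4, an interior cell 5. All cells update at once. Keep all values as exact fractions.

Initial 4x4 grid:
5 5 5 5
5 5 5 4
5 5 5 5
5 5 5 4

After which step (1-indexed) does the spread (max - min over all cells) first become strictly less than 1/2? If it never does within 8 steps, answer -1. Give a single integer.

Step 1: max=5, min=9/2, spread=1/2
Step 2: max=5, min=167/36, spread=13/36
  -> spread < 1/2 first at step 2
Step 3: max=5, min=33943/7200, spread=2057/7200
Step 4: max=4991/1000, min=9629/2025, spread=19111/81000
Step 5: max=16796/3375, min=31014331/6480000, spread=1233989/6480000
Step 6: max=10726019/2160000, min=70047679/14580000, spread=9411797/58320000
Step 7: max=1926101/388800, min=421782869/87480000, spread=362183/2733750
Step 8: max=48062970137/9720000000, min=63410436907/13122000000, spread=29491455559/262440000000

Answer: 2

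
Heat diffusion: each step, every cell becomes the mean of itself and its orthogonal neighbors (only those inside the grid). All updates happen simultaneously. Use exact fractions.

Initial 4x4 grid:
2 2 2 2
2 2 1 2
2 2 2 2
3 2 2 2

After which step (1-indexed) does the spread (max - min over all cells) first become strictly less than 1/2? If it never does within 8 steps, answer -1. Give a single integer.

Step 1: max=7/3, min=7/4, spread=7/12
Step 2: max=41/18, min=89/50, spread=112/225
  -> spread < 1/2 first at step 2
Step 3: max=473/216, min=4433/2400, spread=7403/21600
Step 4: max=69313/32400, min=20029/10800, spread=4613/16200
Step 5: max=2046439/972000, min=606331/324000, spread=113723/486000
Step 6: max=12116813/5832000, min=18268333/9720000, spread=2889533/14580000
Step 7: max=360160127/174960000, min=551845183/291600000, spread=72632543/437400000
Step 8: max=53596219393/26244000000, min=16643099629/8748000000, spread=1833460253/13122000000

Answer: 2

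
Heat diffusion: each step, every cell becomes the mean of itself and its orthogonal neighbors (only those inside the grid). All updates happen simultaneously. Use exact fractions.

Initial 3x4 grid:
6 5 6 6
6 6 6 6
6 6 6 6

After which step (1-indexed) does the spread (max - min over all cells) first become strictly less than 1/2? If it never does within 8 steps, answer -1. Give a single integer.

Step 1: max=6, min=17/3, spread=1/3
  -> spread < 1/2 first at step 1
Step 2: max=6, min=689/120, spread=31/120
Step 3: max=6, min=6269/1080, spread=211/1080
Step 4: max=10753/1800, min=631103/108000, spread=14077/108000
Step 5: max=644317/108000, min=5691593/972000, spread=5363/48600
Step 6: max=357131/60000, min=171219191/29160000, spread=93859/1166400
Step 7: max=577863533/97200000, min=10287325519/1749600000, spread=4568723/69984000
Step 8: max=17314381111/2916000000, min=618075564371/104976000000, spread=8387449/167961600

Answer: 1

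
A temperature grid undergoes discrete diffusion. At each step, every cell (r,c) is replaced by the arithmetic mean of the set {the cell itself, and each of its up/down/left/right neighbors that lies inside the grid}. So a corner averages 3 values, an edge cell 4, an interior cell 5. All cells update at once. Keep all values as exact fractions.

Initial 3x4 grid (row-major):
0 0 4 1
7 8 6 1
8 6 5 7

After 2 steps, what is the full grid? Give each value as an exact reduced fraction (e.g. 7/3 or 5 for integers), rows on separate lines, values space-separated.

After step 1:
  7/3 3 11/4 2
  23/4 27/5 24/5 15/4
  7 27/4 6 13/3
After step 2:
  133/36 809/240 251/80 17/6
  1229/240 257/50 227/50 893/240
  13/2 503/80 1313/240 169/36

Answer: 133/36 809/240 251/80 17/6
1229/240 257/50 227/50 893/240
13/2 503/80 1313/240 169/36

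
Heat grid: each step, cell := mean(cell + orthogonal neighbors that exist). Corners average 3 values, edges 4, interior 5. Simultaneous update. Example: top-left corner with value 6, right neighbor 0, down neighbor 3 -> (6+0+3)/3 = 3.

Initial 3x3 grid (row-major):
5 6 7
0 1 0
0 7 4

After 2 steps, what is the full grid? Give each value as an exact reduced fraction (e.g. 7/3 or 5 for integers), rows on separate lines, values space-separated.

After step 1:
  11/3 19/4 13/3
  3/2 14/5 3
  7/3 3 11/3
After step 2:
  119/36 311/80 145/36
  103/40 301/100 69/20
  41/18 59/20 29/9

Answer: 119/36 311/80 145/36
103/40 301/100 69/20
41/18 59/20 29/9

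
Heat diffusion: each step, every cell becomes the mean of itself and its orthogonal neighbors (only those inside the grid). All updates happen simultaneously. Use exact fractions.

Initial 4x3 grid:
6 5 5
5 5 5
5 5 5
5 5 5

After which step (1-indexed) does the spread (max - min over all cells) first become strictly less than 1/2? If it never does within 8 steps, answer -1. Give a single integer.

Step 1: max=16/3, min=5, spread=1/3
  -> spread < 1/2 first at step 1
Step 2: max=95/18, min=5, spread=5/18
Step 3: max=1121/216, min=5, spread=41/216
Step 4: max=133817/25920, min=5, spread=4217/25920
Step 5: max=7985149/1555200, min=36079/7200, spread=38417/311040
Step 6: max=477760211/93312000, min=722597/144000, spread=1903471/18662400
Step 7: max=28594589089/5598720000, min=21715759/4320000, spread=18038617/223948800
Step 8: max=1712884182851/335923200000, min=1956926759/388800000, spread=883978523/13436928000

Answer: 1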